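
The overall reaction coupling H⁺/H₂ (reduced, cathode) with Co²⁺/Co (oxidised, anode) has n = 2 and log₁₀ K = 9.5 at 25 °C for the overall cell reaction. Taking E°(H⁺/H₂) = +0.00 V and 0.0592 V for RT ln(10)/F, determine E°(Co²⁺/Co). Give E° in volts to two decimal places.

E°cell = (0.0592/n)·log K = (0.0592/2)(9.5) = +0.281 V.
Since H⁺/H₂ is the cathode and Co²⁺/Co the anode, E°cell = E°(H⁺/H₂) − E°(Co²⁺/Co).
So E°(Co²⁺/Co) = E°(H⁺/H₂) − E°cell = (+0.00) − (+0.281) = -0.28 V.

-0.28 V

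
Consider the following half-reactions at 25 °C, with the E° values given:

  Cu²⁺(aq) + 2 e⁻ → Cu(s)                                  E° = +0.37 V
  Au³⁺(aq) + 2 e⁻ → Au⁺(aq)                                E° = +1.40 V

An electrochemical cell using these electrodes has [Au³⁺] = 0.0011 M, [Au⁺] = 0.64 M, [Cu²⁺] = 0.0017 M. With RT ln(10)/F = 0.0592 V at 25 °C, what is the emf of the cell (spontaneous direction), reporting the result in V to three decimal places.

+1.030 V

Au³⁺/Au⁺ is the cathode (higher E°), Cu²⁺/Cu the anode: E°cell = +1.40 − (+0.37) = +1.03 V, n = 2.
Overall: Au³⁺(aq) + Cu(s) → Au⁺(aq) + Cu²⁺(aq)
Q = [Au⁺]·[Cu²⁺] / ([Au³⁺]); log Q = -0.005.
E = E° − (0.0592/n) log Q = +1.03 − (0.0592/2)(-0.005) = +1.030 V.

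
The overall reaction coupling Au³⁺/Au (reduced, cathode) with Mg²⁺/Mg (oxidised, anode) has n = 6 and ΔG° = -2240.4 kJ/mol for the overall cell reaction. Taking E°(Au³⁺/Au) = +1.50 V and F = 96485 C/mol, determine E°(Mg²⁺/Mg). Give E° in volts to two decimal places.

E°cell = −ΔG°/(nF) = −(-2240.4×10³)/((6)(96485)) = +3.870 V.
Since Au³⁺/Au is the cathode and Mg²⁺/Mg the anode, E°cell = E°(Au³⁺/Au) − E°(Mg²⁺/Mg).
So E°(Mg²⁺/Mg) = E°(Au³⁺/Au) − E°cell = (+1.50) − (+3.870) = -2.37 V.

-2.37 V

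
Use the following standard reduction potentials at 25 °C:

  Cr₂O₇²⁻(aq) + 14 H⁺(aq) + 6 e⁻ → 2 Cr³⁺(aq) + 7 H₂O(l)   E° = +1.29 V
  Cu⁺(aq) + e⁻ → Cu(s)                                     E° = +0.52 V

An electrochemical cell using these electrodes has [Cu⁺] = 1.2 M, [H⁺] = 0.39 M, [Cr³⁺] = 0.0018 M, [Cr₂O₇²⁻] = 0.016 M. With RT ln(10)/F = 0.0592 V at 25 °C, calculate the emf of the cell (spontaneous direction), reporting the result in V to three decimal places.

+0.745 V

Cr₂O₇²⁻/Cr³⁺ is the cathode (higher E°), Cu⁺/Cu the anode: E°cell = +1.29 − (+0.52) = +0.77 V, n = 6.
Overall: Cr₂O₇²⁻(aq) + 14 H⁺(aq) + 6 Cu(s) → 2 Cr³⁺(aq) + 7 H₂O(l) + 6 Cu⁺(aq)
Q = [Cr³⁺]^2·[Cu⁺]^6 / ([Cr₂O₇²⁻]·[H⁺]^14); log Q = 2.507.
E = E° − (0.0592/n) log Q = +0.77 − (0.0592/6)(2.507) = +0.745 V.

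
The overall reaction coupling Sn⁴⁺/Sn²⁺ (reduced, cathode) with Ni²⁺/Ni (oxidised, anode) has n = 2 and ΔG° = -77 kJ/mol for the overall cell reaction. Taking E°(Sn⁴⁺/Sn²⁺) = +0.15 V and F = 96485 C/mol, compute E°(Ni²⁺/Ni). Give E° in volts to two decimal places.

E°cell = −ΔG°/(nF) = −(-77×10³)/((2)(96485)) = +0.399 V.
Since Sn⁴⁺/Sn²⁺ is the cathode and Ni²⁺/Ni the anode, E°cell = E°(Sn⁴⁺/Sn²⁺) − E°(Ni²⁺/Ni).
So E°(Ni²⁺/Ni) = E°(Sn⁴⁺/Sn²⁺) − E°cell = (+0.15) − (+0.399) = -0.25 V.

-0.25 V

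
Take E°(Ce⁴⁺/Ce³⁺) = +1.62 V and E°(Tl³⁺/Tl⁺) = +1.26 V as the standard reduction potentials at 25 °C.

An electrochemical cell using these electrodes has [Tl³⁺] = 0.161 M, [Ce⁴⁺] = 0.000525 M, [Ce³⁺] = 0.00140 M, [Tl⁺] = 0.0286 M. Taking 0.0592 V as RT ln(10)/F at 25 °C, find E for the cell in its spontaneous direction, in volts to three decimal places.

Ce⁴⁺/Ce³⁺ is the cathode (higher E°), Tl³⁺/Tl⁺ the anode: E°cell = +1.62 − (+1.26) = +0.36 V, n = 2.
Overall: 2 Ce⁴⁺(aq) + Tl⁺(aq) → 2 Ce³⁺(aq) + Tl³⁺(aq)
Q = [Ce³⁺]^2·[Tl³⁺] / ([Ce⁴⁺]^2·[Tl⁺]); log Q = 1.602.
E = E° − (0.0592/n) log Q = +0.36 − (0.0592/2)(1.602) = +0.313 V.

+0.313 V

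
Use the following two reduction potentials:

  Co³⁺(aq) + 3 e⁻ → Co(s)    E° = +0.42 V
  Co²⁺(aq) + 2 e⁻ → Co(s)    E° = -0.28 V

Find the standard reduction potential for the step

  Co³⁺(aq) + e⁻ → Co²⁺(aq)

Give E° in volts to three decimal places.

Sequential free energies add, so n₃E°₃ = n₁E°₁ + n₂E°₂.
With n₃ = 3, and the known step contributing 2×(-0.28) V, the unknown satisfies 1·E° = 3×(+0.42) − 2×(-0.28) = +1.820.
E° = +1.820 / 1 = +1.820 V.

+1.820 V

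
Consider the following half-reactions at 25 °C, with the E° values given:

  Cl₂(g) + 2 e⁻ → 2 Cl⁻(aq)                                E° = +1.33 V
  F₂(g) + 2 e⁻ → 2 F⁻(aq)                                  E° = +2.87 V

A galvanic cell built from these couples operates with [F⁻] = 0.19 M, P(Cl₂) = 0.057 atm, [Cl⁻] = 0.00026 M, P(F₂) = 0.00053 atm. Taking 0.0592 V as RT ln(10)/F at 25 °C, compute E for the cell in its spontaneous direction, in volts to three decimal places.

+1.310 V

F₂/F⁻ is the cathode (higher E°), Cl₂/Cl⁻ the anode: E°cell = +2.87 − (+1.33) = +1.54 V, n = 2.
Overall: F₂(g) + 2 Cl⁻(aq) → 2 F⁻(aq) + Cl₂(g)
Q = [F⁻]^2·P(Cl₂) / (P(F₂)·[Cl⁻]^2); log Q = 7.759.
E = E° − (0.0592/n) log Q = +1.54 − (0.0592/2)(7.759) = +1.310 V.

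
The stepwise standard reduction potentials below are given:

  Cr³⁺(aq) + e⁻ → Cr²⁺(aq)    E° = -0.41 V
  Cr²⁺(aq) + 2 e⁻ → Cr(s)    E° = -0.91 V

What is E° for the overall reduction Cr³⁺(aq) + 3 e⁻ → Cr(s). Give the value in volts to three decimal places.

Adding the free-energy changes (−nFE°) of the two steps gives −n₃FE°₃ = −n₁FE°₁ − n₂FE°₂.
E°₃ = (1×-0.41 + 2×-0.91) / 3 = (-2.230) / 3 = -0.743 V.

-0.743 V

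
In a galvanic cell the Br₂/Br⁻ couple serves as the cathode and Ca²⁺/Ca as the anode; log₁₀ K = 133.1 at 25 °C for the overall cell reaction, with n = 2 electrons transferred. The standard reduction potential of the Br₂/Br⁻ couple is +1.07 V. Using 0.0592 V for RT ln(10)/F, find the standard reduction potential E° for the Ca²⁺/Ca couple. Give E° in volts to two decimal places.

E°cell = (0.0592/n)·log K = (0.0592/2)(133.1) = +3.940 V.
Since Br₂/Br⁻ is the cathode and Ca²⁺/Ca the anode, E°cell = E°(Br₂/Br⁻) − E°(Ca²⁺/Ca).
So E°(Ca²⁺/Ca) = E°(Br₂/Br⁻) − E°cell = (+1.07) − (+3.940) = -2.87 V.

-2.87 V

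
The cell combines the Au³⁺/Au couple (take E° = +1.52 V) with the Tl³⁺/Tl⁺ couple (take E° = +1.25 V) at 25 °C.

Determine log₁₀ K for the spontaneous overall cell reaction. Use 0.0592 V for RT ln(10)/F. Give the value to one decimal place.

27.4

Cathode: Au³⁺/Au; anode: Tl³⁺/Tl⁺. E°cell = +0.27 V, n = 6.
log K = nE°cell / 0.0592 = (6)(+0.27) / 0.0592 = 27.4.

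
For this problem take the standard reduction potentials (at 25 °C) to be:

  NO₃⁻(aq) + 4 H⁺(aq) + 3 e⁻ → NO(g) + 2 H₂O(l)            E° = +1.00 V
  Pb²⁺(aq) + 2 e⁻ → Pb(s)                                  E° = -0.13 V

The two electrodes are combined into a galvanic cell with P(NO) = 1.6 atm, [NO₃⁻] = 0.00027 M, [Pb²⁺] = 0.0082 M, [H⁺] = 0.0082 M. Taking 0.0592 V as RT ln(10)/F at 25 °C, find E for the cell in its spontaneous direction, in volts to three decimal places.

NO₃⁻/NO is the cathode (higher E°), Pb²⁺/Pb the anode: E°cell = +1.00 − (-0.13) = +1.13 V, n = 6.
Overall: 2 NO₃⁻(aq) + 8 H⁺(aq) + 3 Pb(s) → 2 NO(g) + 4 H₂O(l) + 3 Pb²⁺(aq)
Q = P(NO)^2·[Pb²⁺]^3 / ([NO₃⁻]^2·[H⁺]^8); log Q = 17.976.
E = E° − (0.0592/n) log Q = +1.13 − (0.0592/6)(17.976) = +0.953 V.

+0.953 V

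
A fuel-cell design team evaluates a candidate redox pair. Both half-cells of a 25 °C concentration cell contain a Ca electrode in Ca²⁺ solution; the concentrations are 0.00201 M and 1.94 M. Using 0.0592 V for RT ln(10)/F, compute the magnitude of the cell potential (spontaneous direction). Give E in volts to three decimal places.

For a concentration cell E°cell = 0. The 1.94 M side is the cathode (reduction is favoured where [Ca²⁺] is higher).
With n = 2, E = −(0.0592/2) log([Ca²⁺]ₐₙ/[Ca²⁺]꜀ₐₜ) = −(0.0592/2) log(0.00201/1.94) = −(0.0592/2)(-2.985) = +0.088 V.

+0.088 V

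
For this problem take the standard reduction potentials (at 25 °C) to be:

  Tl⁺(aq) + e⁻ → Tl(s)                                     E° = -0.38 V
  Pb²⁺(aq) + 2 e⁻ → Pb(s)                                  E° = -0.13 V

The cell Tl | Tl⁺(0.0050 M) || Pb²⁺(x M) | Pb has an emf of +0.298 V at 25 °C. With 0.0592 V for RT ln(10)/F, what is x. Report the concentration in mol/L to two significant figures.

Pb²⁺/Pb is the cathode, Tl⁺/Tl the anode: E°cell = +0.25 V, n = 2.
Overall reaction: Pb²⁺(aq) + 2 Tl(s) → Pb(s) + 2 Tl⁺(aq); Q = [Tl⁺]^2/[Pb²⁺]^1.
From E = E° − (0.0592/n) log Q: log Q = (E° − E)·n/0.0592 = (+0.25 − (+0.298))·2/0.0592 = -1.6216.
So 1·log[Pb²⁺] = 2·log(0.005) − log Q = -4.6021 − (-1.6216) = -2.9805; [Pb²⁺] = 10^(-2.9805) ≈ 0.0010 M.

0.0010 M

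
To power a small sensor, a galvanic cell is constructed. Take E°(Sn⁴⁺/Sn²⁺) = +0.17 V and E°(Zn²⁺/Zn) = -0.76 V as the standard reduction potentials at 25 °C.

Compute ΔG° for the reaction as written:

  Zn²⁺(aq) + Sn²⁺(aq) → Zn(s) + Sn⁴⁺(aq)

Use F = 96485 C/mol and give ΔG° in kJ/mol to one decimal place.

As written, Zn²⁺/Zn is reduced (cathode) and Sn⁴⁺/Sn²⁺ is oxidised (anode), so E°cell = (-0.76) − (+0.17) = -0.93 V.
Balancing electrons gives n = 2.
ΔG° = −nFE° = −(2)(96485)(-0.93) = 179,462 J = +179.5 kJ/mol.

+179.5 kJ/mol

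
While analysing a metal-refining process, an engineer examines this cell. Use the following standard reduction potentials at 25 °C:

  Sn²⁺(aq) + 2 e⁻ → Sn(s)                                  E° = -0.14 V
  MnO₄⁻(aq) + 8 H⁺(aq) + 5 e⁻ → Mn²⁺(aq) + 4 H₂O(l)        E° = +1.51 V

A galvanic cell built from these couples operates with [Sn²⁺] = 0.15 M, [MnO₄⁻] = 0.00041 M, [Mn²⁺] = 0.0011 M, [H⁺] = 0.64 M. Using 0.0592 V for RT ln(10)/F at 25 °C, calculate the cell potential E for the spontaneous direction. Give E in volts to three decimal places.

MnO₄⁻/Mn²⁺ is the cathode (higher E°), Sn²⁺/Sn the anode: E°cell = +1.51 − (-0.14) = +1.65 V, n = 10.
Overall: 2 MnO₄⁻(aq) + 16 H⁺(aq) + 5 Sn(s) → 2 Mn²⁺(aq) + 8 H₂O(l) + 5 Sn²⁺(aq)
Q = [Mn²⁺]^2·[Sn²⁺]^5 / ([MnO₄⁻]^2·[H⁺]^16); log Q = -0.161.
E = E° − (0.0592/n) log Q = +1.65 − (0.0592/10)(-0.161) = +1.651 V.

+1.651 V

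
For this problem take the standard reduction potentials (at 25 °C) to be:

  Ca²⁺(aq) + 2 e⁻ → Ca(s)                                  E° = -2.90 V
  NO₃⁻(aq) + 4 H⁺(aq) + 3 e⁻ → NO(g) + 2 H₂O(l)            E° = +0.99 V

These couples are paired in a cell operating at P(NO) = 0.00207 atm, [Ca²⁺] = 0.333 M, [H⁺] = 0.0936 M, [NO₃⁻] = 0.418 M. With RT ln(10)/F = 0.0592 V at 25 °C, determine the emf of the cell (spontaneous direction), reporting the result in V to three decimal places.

+3.868 V

NO₃⁻/NO is the cathode (higher E°), Ca²⁺/Ca the anode: E°cell = +0.99 − (-2.90) = +3.89 V, n = 6.
Overall: 2 NO₃⁻(aq) + 8 H⁺(aq) + 3 Ca(s) → 2 NO(g) + 4 H₂O(l) + 3 Ca²⁺(aq)
Q = P(NO)^2·[Ca²⁺]^3 / ([NO₃⁻]^2·[H⁺]^8); log Q = 2.187.
E = E° − (0.0592/n) log Q = +3.89 − (0.0592/6)(2.187) = +3.868 V.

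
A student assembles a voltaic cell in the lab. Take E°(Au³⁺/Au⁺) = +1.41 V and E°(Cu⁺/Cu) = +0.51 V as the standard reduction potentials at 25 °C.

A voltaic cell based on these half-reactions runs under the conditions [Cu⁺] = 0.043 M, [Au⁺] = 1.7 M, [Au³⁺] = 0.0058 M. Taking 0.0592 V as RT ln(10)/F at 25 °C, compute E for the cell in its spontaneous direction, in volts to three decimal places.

+0.908 V

Au³⁺/Au⁺ is the cathode (higher E°), Cu⁺/Cu the anode: E°cell = +1.41 − (+0.51) = +0.90 V, n = 2.
Overall: Au³⁺(aq) + 2 Cu(s) → Au⁺(aq) + 2 Cu⁺(aq)
Q = [Au⁺]·[Cu⁺]^2 / ([Au³⁺]); log Q = -0.266.
E = E° − (0.0592/n) log Q = +0.90 − (0.0592/2)(-0.266) = +0.908 V.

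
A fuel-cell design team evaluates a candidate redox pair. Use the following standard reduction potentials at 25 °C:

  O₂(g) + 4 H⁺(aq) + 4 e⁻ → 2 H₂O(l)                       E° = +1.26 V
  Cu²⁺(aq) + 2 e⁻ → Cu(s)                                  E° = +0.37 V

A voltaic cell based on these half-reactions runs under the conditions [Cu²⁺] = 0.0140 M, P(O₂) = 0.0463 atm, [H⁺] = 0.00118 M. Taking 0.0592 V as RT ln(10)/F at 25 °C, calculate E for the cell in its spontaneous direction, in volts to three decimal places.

+0.752 V

O₂/H₂O is the cathode (higher E°), Cu²⁺/Cu the anode: E°cell = +1.26 − (+0.37) = +0.89 V, n = 4.
Overall: O₂(g) + 4 H⁺(aq) + 2 Cu(s) → 2 H₂O(l) + 2 Cu²⁺(aq)
Q = [Cu²⁺]^2 / (P(O₂)·[H⁺]^4); log Q = 9.339.
E = E° − (0.0592/n) log Q = +0.89 − (0.0592/4)(9.339) = +0.752 V.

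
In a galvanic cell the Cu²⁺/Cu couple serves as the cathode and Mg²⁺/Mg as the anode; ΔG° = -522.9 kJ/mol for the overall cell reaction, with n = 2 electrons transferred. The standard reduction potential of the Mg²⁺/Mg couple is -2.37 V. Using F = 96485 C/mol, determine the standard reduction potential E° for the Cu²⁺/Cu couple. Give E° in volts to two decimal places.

E°cell = −ΔG°/(nF) = −(-522.9×10³)/((2)(96485)) = +2.710 V.
Since Cu²⁺/Cu is the cathode and Mg²⁺/Mg the anode, E°cell = E°(Cu²⁺/Cu) − E°(Mg²⁺/Mg).
So E°(Cu²⁺/Cu) = E°cell + E°(Mg²⁺/Mg) = +2.710 + (-2.37) = +0.34 V.

+0.34 V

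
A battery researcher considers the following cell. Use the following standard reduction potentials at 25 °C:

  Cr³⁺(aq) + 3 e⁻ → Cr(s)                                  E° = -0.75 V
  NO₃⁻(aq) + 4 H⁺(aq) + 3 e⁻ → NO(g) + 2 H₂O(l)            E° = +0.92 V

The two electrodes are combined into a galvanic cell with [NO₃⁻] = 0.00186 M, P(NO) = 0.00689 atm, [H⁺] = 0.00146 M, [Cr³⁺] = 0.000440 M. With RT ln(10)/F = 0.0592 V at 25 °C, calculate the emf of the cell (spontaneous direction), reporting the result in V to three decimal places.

NO₃⁻/NO is the cathode (higher E°), Cr³⁺/Cr the anode: E°cell = +0.92 − (-0.75) = +1.67 V, n = 3.
Overall: NO₃⁻(aq) + 4 H⁺(aq) + Cr(s) → NO(g) + 2 H₂O(l) + Cr³⁺(aq)
Q = P(NO)·[Cr³⁺] / ([NO₃⁻]·[H⁺]^4); log Q = 8.555.
E = E° − (0.0592/n) log Q = +1.67 − (0.0592/3)(8.555) = +1.501 V.

+1.501 V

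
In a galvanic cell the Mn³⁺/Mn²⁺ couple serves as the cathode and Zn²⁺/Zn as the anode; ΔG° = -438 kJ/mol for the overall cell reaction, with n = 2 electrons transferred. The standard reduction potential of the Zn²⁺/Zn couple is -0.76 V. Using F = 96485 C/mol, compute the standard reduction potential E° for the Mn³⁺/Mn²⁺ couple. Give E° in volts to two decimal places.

+1.51 V

E°cell = −ΔG°/(nF) = −(-438×10³)/((2)(96485)) = +2.270 V.
Since Mn³⁺/Mn²⁺ is the cathode and Zn²⁺/Zn the anode, E°cell = E°(Mn³⁺/Mn²⁺) − E°(Zn²⁺/Zn).
So E°(Mn³⁺/Mn²⁺) = E°cell + E°(Zn²⁺/Zn) = +2.270 + (-0.76) = +1.51 V.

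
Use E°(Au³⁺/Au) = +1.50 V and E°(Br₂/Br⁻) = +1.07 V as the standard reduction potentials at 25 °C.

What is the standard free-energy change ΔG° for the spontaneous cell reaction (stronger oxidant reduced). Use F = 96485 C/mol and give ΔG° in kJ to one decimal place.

Au³⁺/Au (E° = +1.50 V) is the cathode; Br₂/Br⁻ (E° = +1.07 V) is the anode, so E°cell = +0.43 V.
Balancing electrons gives n = 6 (lcm of 3 and 2).
ΔG° = −nFE° = −(6)(96485)(+0.43) = -248,931 J = -248.9 kJ.

-248.9 kJ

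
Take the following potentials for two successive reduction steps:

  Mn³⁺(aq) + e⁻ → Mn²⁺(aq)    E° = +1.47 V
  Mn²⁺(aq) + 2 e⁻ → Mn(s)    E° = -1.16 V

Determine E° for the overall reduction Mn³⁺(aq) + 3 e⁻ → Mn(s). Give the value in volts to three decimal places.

-0.283 V

Adding the free-energy changes (−nFE°) of the two steps gives −n₃FE°₃ = −n₁FE°₁ − n₂FE°₂.
E°₃ = (1×+1.47 + 2×-1.16) / 3 = (-0.850) / 3 = -0.283 V.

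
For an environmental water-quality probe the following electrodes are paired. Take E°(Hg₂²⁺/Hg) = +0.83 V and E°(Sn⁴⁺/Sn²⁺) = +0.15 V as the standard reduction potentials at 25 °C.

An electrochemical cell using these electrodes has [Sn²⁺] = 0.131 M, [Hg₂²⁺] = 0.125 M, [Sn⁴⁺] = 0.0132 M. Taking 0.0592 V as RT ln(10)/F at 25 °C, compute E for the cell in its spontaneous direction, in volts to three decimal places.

+0.683 V

Hg₂²⁺/Hg is the cathode (higher E°), Sn⁴⁺/Sn²⁺ the anode: E°cell = +0.83 − (+0.15) = +0.68 V, n = 2.
Overall: Hg₂²⁺(aq) + Sn²⁺(aq) → 2 Hg(l) + Sn⁴⁺(aq)
Q = [Sn⁴⁺] / ([Hg₂²⁺]·[Sn²⁺]); log Q = -0.094.
E = E° − (0.0592/n) log Q = +0.68 − (0.0592/2)(-0.094) = +0.683 V.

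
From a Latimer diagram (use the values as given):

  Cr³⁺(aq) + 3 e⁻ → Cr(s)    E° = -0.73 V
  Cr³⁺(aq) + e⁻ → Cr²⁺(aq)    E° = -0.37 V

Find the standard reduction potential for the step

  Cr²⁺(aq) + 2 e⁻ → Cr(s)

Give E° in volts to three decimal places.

Sequential free energies add, so n₃E°₃ = n₁E°₁ + n₂E°₂.
With n₃ = 3, and the known step contributing 1×(-0.37) V, the unknown satisfies 2·E° = 3×(-0.73) − 1×(-0.37) = -1.820.
E° = -1.820 / 2 = -0.910 V.

-0.910 V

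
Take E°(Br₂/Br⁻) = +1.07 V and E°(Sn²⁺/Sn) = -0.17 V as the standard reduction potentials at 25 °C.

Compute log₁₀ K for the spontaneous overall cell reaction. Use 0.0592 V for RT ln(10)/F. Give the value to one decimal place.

Cathode: Br₂/Br⁻; anode: Sn²⁺/Sn. E°cell = +1.24 V, n = 2.
log K = nE°cell / 0.0592 = (2)(+1.24) / 0.0592 = 41.9.

41.9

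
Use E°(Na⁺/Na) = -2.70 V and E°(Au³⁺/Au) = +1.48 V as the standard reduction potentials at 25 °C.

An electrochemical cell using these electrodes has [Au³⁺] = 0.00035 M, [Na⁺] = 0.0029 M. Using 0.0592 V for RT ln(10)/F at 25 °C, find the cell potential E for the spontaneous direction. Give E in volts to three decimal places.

Au³⁺/Au is the cathode (higher E°), Na⁺/Na the anode: E°cell = +1.48 − (-2.70) = +4.18 V, n = 3.
Overall: Au³⁺(aq) + 3 Na(s) → Au(s) + 3 Na⁺(aq)
Q = [Na⁺]^3 / ([Au³⁺]); log Q = -4.157.
E = E° − (0.0592/n) log Q = +4.18 − (0.0592/3)(-4.157) = +4.262 V.

+4.262 V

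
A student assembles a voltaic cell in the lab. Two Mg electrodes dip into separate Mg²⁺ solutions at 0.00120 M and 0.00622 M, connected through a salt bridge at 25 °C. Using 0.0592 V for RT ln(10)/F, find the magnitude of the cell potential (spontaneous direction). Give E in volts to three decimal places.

For a concentration cell E°cell = 0. The 0.00622 M side is the cathode (reduction is favoured where [Mg²⁺] is higher).
With n = 2, E = −(0.0592/2) log([Mg²⁺]ₐₙ/[Mg²⁺]꜀ₐₜ) = −(0.0592/2) log(0.0012/0.00622) = −(0.0592/2)(-0.715) = +0.021 V.

+0.021 V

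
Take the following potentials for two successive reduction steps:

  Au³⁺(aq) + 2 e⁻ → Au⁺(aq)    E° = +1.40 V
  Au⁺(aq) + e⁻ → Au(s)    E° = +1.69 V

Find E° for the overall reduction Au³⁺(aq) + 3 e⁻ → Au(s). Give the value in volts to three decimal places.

+1.497 V

Adding the free-energy changes (−nFE°) of the two steps gives −n₃FE°₃ = −n₁FE°₁ − n₂FE°₂.
E°₃ = (2×+1.40 + 1×+1.69) / 3 = (+4.490) / 3 = +1.497 V.
E° values themselves are not directly additive — weighting by electron count is essential.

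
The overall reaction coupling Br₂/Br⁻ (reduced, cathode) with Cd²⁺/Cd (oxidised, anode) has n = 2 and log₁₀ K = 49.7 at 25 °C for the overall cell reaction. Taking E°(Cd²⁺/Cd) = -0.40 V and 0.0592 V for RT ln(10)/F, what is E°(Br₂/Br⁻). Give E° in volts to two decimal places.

E°cell = (0.0592/n)·log K = (0.0592/2)(49.7) = +1.471 V.
Since Br₂/Br⁻ is the cathode and Cd²⁺/Cd the anode, E°cell = E°(Br₂/Br⁻) − E°(Cd²⁺/Cd).
So E°(Br₂/Br⁻) = E°cell + E°(Cd²⁺/Cd) = +1.471 + (-0.40) = +1.07 V.

+1.07 V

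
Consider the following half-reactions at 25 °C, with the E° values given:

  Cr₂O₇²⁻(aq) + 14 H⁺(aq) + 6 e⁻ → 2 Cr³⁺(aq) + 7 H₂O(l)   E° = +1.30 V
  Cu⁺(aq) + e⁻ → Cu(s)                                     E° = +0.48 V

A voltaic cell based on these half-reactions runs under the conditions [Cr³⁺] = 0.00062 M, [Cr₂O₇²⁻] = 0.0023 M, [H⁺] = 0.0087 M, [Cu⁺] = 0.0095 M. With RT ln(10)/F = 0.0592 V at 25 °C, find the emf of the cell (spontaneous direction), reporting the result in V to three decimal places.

+0.692 V

Cr₂O₇²⁻/Cr³⁺ is the cathode (higher E°), Cu⁺/Cu the anode: E°cell = +1.30 − (+0.48) = +0.82 V, n = 6.
Overall: Cr₂O₇²⁻(aq) + 14 H⁺(aq) + 6 Cu(s) → 2 Cr³⁺(aq) + 7 H₂O(l) + 6 Cu⁺(aq)
Q = [Cr³⁺]^2·[Cu⁺]^6 / ([Cr₂O₇²⁻]·[H⁺]^14); log Q = 12.936.
E = E° − (0.0592/n) log Q = +0.82 − (0.0592/6)(12.936) = +0.692 V.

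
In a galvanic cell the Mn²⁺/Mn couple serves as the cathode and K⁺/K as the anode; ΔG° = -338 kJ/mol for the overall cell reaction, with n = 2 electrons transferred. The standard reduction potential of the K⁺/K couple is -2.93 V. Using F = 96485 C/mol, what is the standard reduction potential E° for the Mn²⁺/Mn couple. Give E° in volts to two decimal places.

E°cell = −ΔG°/(nF) = −(-338×10³)/((2)(96485)) = +1.752 V.
Since Mn²⁺/Mn is the cathode and K⁺/K the anode, E°cell = E°(Mn²⁺/Mn) − E°(K⁺/K).
So E°(Mn²⁺/Mn) = E°cell + E°(K⁺/K) = +1.752 + (-2.93) = -1.18 V.

-1.18 V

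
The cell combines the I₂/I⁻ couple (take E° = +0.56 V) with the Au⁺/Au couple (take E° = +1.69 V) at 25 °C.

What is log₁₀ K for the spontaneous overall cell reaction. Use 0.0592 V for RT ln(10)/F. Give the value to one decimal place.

Cathode: Au⁺/Au; anode: I₂/I⁻. E°cell = +1.13 V, n = 2.
log K = nE°cell / 0.0592 = (2)(+1.13) / 0.0592 = 38.2.

38.2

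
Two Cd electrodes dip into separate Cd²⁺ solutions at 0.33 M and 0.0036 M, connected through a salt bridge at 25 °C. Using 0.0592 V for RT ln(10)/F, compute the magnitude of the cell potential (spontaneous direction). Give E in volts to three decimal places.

+0.058 V

For a concentration cell E°cell = 0. The 0.33 M side is the cathode (reduction is favoured where [Cd²⁺] is higher).
With n = 2, E = −(0.0592/2) log([Cd²⁺]ₐₙ/[Cd²⁺]꜀ₐₜ) = −(0.0592/2) log(0.0036/0.33) = −(0.0592/2)(-1.962) = +0.058 V.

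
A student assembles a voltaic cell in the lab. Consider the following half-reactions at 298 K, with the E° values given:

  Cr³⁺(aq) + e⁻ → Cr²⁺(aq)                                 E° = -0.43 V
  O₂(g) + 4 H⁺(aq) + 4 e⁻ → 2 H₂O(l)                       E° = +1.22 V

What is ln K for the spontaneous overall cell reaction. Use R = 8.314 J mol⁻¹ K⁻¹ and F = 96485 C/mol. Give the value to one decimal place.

Cathode: O₂/H₂O; anode: Cr³⁺/Cr²⁺. E°cell = (+1.22) − (-0.43) = +1.65 V, with n = 4.
ΔG° = −nFE° = −RT ln K, so ln K = nFE°/(RT) = (4)(96485)(+1.65) / ((8.314)(298)) = 257.026.

257.0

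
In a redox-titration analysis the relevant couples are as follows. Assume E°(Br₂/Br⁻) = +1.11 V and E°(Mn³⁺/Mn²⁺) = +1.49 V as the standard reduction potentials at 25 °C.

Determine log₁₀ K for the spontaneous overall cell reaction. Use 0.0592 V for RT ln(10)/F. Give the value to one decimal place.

12.8

Cathode: Mn³⁺/Mn²⁺; anode: Br₂/Br⁻. E°cell = +0.38 V, n = 2.
log K = nE°cell / 0.0592 = (2)(+0.38) / 0.0592 = 12.8.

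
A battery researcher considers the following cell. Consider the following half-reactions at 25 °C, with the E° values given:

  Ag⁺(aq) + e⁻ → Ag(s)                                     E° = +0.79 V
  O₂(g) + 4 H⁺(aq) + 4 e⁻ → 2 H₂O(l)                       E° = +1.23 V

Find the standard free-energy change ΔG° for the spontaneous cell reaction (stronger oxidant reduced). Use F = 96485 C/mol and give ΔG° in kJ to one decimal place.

O₂/H₂O (E° = +1.23 V) is the cathode; Ag⁺/Ag (E° = +0.79 V) is the anode, so E°cell = +0.44 V.
Balancing electrons gives n = 4 (lcm of 4 and 1).
ΔG° = −nFE° = −(4)(96485)(+0.44) = -169,814 J = -169.8 kJ.

-169.8 kJ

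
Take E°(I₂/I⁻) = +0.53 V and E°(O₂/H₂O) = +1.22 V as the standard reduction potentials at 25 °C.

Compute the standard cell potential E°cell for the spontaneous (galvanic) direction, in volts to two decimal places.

The O₂/H₂O couple has the higher reduction potential, so it is the cathode; I₂/I⁻ is oxidised at the anode.
E°cell = E°(cathode) − E°(anode) = (+1.22) − (+0.53) = +0.69 V.
Since E°cell > 0, the reaction is spontaneous under standard conditions.

+0.69 V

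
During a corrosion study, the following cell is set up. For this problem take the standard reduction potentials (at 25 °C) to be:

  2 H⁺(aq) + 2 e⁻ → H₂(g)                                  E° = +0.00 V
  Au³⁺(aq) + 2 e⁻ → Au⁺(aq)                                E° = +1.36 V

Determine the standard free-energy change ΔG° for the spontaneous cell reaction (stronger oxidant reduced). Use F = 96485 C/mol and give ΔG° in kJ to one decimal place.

-262.4 kJ

Au³⁺/Au⁺ (E° = +1.36 V) is the cathode; H⁺/H₂ (E° = +0.00 V) is the anode, so E°cell = +1.36 V.
Balancing electrons gives n = 2 (lcm of 2 and 2).
ΔG° = −nFE° = −(2)(96485)(+1.36) = -262,439 J = -262.4 kJ.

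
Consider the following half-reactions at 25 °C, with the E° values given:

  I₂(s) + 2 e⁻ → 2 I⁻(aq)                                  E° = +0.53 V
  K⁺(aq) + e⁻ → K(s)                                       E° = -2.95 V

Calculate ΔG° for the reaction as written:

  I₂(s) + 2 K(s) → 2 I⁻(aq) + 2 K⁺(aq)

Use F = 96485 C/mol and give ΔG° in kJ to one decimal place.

-671.5 kJ

As written, I₂/I⁻ is reduced (cathode) and K⁺/K is oxidised (anode), so E°cell = (+0.53) − (-2.95) = +3.48 V.
Balancing electrons gives n = 2.
ΔG° = −nFE° = −(2)(96485)(+3.48) = -671,536 J = -671.5 kJ.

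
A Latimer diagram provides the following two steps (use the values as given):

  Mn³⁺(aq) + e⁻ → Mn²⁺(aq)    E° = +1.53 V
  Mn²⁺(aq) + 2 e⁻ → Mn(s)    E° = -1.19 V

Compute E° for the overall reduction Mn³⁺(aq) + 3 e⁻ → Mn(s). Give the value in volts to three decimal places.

Standard free energies of sequential steps add: ΔG°₃ = ΔG°₁ + ΔG°₂, so n₃E°₃ = n₁E°₁ + n₂E°₂.
E°₃ = (1×+1.53 + 2×-1.19) / 3 = (-0.850) / 3 = -0.283 V.

-0.283 V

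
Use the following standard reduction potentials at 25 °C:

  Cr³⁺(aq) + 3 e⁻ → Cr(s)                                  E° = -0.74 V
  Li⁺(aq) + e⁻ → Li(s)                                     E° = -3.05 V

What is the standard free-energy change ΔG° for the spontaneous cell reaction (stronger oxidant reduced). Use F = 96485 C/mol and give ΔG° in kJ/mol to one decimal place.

-668.6 kJ/mol

Cr³⁺/Cr (E° = -0.74 V) is the cathode; Li⁺/Li (E° = -3.05 V) is the anode, so E°cell = +2.31 V.
Balancing electrons gives n = 3 (lcm of 3 and 1).
ΔG° = −nFE° = −(3)(96485)(+2.31) = -668,641 J = -668.6 kJ/mol.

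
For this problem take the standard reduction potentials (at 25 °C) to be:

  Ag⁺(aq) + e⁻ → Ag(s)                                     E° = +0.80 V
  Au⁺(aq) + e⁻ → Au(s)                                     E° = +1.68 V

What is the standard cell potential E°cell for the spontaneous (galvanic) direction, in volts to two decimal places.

The Au⁺/Au couple has the higher reduction potential, so it is the cathode; Ag⁺/Ag is oxidised at the anode.
E°cell = E°(cathode) − E°(anode) = (+1.68) − (+0.80) = +0.88 V.

+0.88 V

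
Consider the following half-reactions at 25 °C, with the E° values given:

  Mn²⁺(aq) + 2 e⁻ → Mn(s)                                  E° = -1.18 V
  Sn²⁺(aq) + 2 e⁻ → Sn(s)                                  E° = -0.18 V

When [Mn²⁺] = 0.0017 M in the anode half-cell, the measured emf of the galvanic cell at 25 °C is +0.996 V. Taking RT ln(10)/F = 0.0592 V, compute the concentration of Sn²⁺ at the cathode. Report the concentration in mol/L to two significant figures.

Sn²⁺/Sn is the cathode, Mn²⁺/Mn the anode: E°cell = +1.00 V, n = 2.
Overall reaction: Sn²⁺(aq) + Mn(s) → Sn(s) + Mn²⁺(aq); Q = [Mn²⁺]^1/[Sn²⁺]^1.
From E = E° − (0.0592/n) log Q: log Q = (E° − E)·n/0.0592 = (+1.00 − (+0.996))·2/0.0592 = 0.1351.
So 1·log[Sn²⁺] = 1·log(0.0017) − log Q = -2.7696 − (0.1351) = -2.9047; [Sn²⁺] = 10^(-2.9047) ≈ 0.0012 M.

0.0012 M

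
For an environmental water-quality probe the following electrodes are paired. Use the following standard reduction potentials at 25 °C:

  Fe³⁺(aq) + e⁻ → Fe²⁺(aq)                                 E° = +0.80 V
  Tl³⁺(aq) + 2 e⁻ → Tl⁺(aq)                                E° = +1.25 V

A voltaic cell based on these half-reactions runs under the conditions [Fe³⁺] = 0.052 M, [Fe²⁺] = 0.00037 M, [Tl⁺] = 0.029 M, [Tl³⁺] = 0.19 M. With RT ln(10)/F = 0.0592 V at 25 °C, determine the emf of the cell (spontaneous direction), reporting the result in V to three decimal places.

Tl³⁺/Tl⁺ is the cathode (higher E°), Fe³⁺/Fe²⁺ the anode: E°cell = +1.25 − (+0.80) = +0.45 V, n = 2.
Overall: Tl³⁺(aq) + 2 Fe²⁺(aq) → Tl⁺(aq) + 2 Fe³⁺(aq)
Q = [Tl⁺]·[Fe³⁺]^2 / ([Tl³⁺]·[Fe²⁺]^2); log Q = 3.479.
E = E° − (0.0592/n) log Q = +0.45 − (0.0592/2)(3.479) = +0.347 V.

+0.347 V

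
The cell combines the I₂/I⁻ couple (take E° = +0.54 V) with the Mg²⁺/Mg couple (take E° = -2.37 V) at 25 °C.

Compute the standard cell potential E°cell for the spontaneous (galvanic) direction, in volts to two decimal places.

The I₂/I⁻ couple has the higher reduction potential, so it is the cathode; Mg²⁺/Mg is oxidised at the anode.
E°cell = E°(cathode) − E°(anode) = (+0.54) − (-2.37) = +2.91 V.
Since E°cell > 0, the reaction is spontaneous under standard conditions.

+2.91 V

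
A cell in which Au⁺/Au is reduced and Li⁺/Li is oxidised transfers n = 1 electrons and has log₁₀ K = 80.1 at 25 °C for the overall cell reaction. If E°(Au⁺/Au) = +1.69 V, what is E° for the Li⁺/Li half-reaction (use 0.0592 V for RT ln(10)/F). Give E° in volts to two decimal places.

-3.05 V

E°cell = (0.0592/n)·log K = (0.0592/1)(80.1) = +4.742 V.
Since Au⁺/Au is the cathode and Li⁺/Li the anode, E°cell = E°(Au⁺/Au) − E°(Li⁺/Li).
So E°(Li⁺/Li) = E°(Au⁺/Au) − E°cell = (+1.69) − (+4.742) = -3.05 V.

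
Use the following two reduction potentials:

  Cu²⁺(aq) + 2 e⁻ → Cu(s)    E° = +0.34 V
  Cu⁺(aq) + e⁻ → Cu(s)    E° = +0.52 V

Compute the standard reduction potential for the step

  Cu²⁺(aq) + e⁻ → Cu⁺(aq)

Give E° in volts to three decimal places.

+0.160 V

Sequential free energies add, so n₃E°₃ = n₁E°₁ + n₂E°₂.
With n₃ = 2, and the known step contributing 1×(+0.52) V, the unknown satisfies 1·E° = 2×(+0.34) − 1×(+0.52) = +0.160.
E° = +0.160 / 1 = +0.160 V.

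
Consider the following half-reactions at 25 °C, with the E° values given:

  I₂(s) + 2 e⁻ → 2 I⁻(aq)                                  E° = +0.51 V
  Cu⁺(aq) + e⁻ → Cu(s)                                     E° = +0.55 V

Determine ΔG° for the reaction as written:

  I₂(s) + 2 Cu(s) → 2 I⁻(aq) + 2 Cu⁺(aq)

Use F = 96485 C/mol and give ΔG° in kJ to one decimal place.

+7.7 kJ

As written, I₂/I⁻ is reduced (cathode) and Cu⁺/Cu is oxidised (anode), so E°cell = (+0.51) − (+0.55) = -0.04 V.
Balancing electrons gives n = 2.
ΔG° = −nFE° = −(2)(96485)(-0.04) = 7,719 J = +7.7 kJ.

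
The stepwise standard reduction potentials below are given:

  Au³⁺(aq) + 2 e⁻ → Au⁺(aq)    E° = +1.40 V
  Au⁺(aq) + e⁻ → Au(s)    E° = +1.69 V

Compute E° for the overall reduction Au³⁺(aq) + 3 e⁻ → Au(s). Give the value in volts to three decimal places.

+1.497 V

Since ΔG° = −nFE° is additive over sequential reductions, n₃E°₃ = n₁E°₁ + n₂E°₂.
E°₃ = (2×+1.40 + 1×+1.69) / 3 = (+4.490) / 3 = +1.497 V.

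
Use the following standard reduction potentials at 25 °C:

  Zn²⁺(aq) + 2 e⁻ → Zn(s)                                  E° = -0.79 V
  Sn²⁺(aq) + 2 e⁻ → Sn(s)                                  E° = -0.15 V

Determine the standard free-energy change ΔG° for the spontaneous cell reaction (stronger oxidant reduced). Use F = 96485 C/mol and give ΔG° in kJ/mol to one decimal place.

-123.5 kJ/mol

Sn²⁺/Sn (E° = -0.15 V) is the cathode; Zn²⁺/Zn (E° = -0.79 V) is the anode, so E°cell = +0.64 V.
Balancing electrons gives n = 2 (lcm of 2 and 2).
ΔG° = −nFE° = −(2)(96485)(+0.64) = -123,501 J = -123.5 kJ/mol.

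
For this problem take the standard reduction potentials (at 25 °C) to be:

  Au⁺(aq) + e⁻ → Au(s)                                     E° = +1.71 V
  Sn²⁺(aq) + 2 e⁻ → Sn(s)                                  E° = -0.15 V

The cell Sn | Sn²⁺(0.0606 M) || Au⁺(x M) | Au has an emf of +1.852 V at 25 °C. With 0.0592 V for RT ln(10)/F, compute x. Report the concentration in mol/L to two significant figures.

0.18 M

Au⁺/Au is the cathode, Sn²⁺/Sn the anode: E°cell = +1.86 V, n = 2.
Overall reaction: 2 Au⁺(aq) + Sn(s) → 2 Au(s) + Sn²⁺(aq); Q = [Sn²⁺]^1/[Au⁺]^2.
From E = E° − (0.0592/n) log Q: log Q = (E° − E)·n/0.0592 = (+1.86 − (+1.852))·2/0.0592 = 0.2703.
So 2·log[Au⁺] = 1·log(0.0606) − log Q = -1.2175 − (0.2703) = -1.4878; log[Au⁺] = -1.4878 / 2 = -0.7439; [Au⁺] = 10^(-0.7439) ≈ 0.18 M.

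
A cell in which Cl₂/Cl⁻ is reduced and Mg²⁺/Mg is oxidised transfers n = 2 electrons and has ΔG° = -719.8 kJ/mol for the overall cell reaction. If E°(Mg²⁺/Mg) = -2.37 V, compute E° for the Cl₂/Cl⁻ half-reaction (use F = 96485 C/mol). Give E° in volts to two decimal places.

+1.36 V

E°cell = −ΔG°/(nF) = −(-719.8×10³)/((2)(96485)) = +3.730 V.
Since Cl₂/Cl⁻ is the cathode and Mg²⁺/Mg the anode, E°cell = E°(Cl₂/Cl⁻) − E°(Mg²⁺/Mg).
So E°(Cl₂/Cl⁻) = E°cell + E°(Mg²⁺/Mg) = +3.730 + (-2.37) = +1.36 V.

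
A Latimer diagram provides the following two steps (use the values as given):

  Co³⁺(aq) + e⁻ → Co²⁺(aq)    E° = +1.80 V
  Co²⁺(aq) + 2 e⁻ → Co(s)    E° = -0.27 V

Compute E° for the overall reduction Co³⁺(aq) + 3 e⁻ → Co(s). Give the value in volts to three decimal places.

+0.420 V

Adding the free-energy changes (−nFE°) of the two steps gives −n₃FE°₃ = −n₁FE°₁ − n₂FE°₂.
E°₃ = (1×+1.80 + 2×-0.27) / 3 = (+1.260) / 3 = +0.420 V.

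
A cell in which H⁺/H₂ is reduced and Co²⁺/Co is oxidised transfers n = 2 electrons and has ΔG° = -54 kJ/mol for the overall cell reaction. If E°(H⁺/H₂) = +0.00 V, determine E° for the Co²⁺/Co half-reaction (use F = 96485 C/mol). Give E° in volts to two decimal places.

E°cell = −ΔG°/(nF) = −(-54×10³)/((2)(96485)) = +0.280 V.
Since H⁺/H₂ is the cathode and Co²⁺/Co the anode, E°cell = E°(H⁺/H₂) − E°(Co²⁺/Co).
So E°(Co²⁺/Co) = E°(H⁺/H₂) − E°cell = (+0.00) − (+0.280) = -0.28 V.

-0.28 V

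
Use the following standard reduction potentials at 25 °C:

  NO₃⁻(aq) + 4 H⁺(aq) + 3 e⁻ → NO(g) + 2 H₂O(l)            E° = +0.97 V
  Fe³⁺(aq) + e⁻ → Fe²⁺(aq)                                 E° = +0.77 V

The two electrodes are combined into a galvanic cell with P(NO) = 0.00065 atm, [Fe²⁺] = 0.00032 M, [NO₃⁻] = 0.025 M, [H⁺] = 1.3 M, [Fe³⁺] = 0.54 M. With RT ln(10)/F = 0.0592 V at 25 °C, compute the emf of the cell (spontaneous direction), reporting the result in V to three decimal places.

+0.049 V

NO₃⁻/NO is the cathode (higher E°), Fe³⁺/Fe²⁺ the anode: E°cell = +0.97 − (+0.77) = +0.20 V, n = 3.
Overall: NO₃⁻(aq) + 4 H⁺(aq) + 3 Fe²⁺(aq) → NO(g) + 2 H₂O(l) + 3 Fe³⁺(aq)
Q = P(NO)·[Fe³⁺]^3 / ([NO₃⁻]·[H⁺]^4·[Fe²⁺]^3); log Q = 7.641.
E = E° − (0.0592/n) log Q = +0.20 − (0.0592/3)(7.641) = +0.049 V.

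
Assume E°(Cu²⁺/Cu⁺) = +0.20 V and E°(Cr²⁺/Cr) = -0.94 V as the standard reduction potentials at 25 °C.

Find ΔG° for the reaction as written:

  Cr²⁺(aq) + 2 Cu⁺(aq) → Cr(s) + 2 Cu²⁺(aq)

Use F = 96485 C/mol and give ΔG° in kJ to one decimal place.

+220.0 kJ

As written, Cr²⁺/Cr is reduced (cathode) and Cu²⁺/Cu⁺ is oxidised (anode), so E°cell = (-0.94) − (+0.20) = -1.14 V.
Balancing electrons gives n = 2.
ΔG° = −nFE° = −(2)(96485)(-1.14) = 219,986 J = +220.0 kJ.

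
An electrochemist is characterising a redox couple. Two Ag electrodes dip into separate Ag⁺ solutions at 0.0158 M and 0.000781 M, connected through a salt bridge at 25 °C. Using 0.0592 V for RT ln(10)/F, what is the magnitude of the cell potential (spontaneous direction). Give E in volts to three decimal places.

+0.077 V

For a concentration cell E°cell = 0. The 0.0158 M side is the cathode (reduction is favoured where [Ag⁺] is higher).
With n = 1, E = −(0.0592/1) log([Ag⁺]ₐₙ/[Ag⁺]꜀ₐₜ) = −(0.0592/1) log(0.000781/0.0158) = −(0.0592/1)(-1.306) = +0.077 V.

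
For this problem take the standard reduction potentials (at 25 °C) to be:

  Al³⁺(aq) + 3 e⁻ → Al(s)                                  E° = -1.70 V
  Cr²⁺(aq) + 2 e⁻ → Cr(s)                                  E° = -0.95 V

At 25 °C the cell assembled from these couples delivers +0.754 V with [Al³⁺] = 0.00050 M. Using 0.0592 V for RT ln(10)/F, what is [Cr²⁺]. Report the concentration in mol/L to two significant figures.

Cr²⁺/Cr is the cathode, Al³⁺/Al the anode: E°cell = +0.75 V, n = 6.
Overall reaction: 3 Cr²⁺(aq) + 2 Al(s) → 3 Cr(s) + 2 Al³⁺(aq); Q = [Al³⁺]^2/[Cr²⁺]^3.
From E = E° − (0.0592/n) log Q: log Q = (E° − E)·n/0.0592 = (+0.75 − (+0.754))·6/0.0592 = -0.4054.
So 3·log[Cr²⁺] = 2·log(0.0005) − log Q = -6.6021 − (-0.4054) = -6.1967; log[Cr²⁺] = -6.1967 / 3 = -2.0656; [Cr²⁺] = 10^(-2.0656) ≈ 0.0086 M.

0.0086 M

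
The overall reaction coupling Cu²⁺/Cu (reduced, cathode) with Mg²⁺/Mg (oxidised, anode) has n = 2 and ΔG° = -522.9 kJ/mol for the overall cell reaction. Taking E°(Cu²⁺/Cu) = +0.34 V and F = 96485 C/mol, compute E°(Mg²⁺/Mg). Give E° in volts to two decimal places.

-2.37 V

E°cell = −ΔG°/(nF) = −(-522.9×10³)/((2)(96485)) = +2.710 V.
Since Cu²⁺/Cu is the cathode and Mg²⁺/Mg the anode, E°cell = E°(Cu²⁺/Cu) − E°(Mg²⁺/Mg).
So E°(Mg²⁺/Mg) = E°(Cu²⁺/Cu) − E°cell = (+0.34) − (+2.710) = -2.37 V.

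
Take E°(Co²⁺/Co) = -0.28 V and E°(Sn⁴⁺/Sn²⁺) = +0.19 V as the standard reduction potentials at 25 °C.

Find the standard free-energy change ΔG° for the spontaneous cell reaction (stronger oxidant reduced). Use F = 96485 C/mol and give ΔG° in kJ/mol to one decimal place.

Sn⁴⁺/Sn²⁺ (E° = +0.19 V) is the cathode; Co²⁺/Co (E° = -0.28 V) is the anode, so E°cell = +0.47 V.
Balancing electrons gives n = 2 (lcm of 2 and 2).
ΔG° = −nFE° = −(2)(96485)(+0.47) = -90,696 J = -90.7 kJ/mol.

-90.7 kJ/mol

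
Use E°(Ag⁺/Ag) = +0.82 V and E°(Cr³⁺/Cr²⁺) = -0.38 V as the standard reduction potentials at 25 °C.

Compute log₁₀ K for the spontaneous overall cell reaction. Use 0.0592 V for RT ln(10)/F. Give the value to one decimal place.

Cathode: Ag⁺/Ag; anode: Cr³⁺/Cr²⁺. E°cell = +1.20 V, n = 1.
log K = nE°cell / 0.0592 = (1)(+1.20) / 0.0592 = 20.3.

20.3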